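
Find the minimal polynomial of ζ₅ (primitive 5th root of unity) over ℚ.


ζ₅ is a root of Φ₅(x) = x⁴ + x³ + x² + x + 1, irreducible over ℚ

Minimal polynomial: x⁴ + x³ + x² + x + 1


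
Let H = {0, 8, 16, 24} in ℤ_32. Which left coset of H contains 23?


23 + H = {23 + h (mod 32) : h ∈ H}
23+0=23, 23+8=31, 23+16=7, 23+24=15
23 + H = {7, 15, 23, 31} = 7 + H

23 + H = {7, 15, 23, 31}


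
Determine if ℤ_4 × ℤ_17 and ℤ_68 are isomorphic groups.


Comparing ℤ_4 × ℤ_17 and ℤ_68:
gcd(4,17) = 1, so ℤ_4 × ℤ_17 ≅ ℤ_68 (CRT)

Yes, ℤ_4 × ℤ_17 ≅ ℤ_68


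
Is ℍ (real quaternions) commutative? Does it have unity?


quaternion multiplication is non-commutative (ij = k ≠ ji = -k); has unity 1; a division ring but not an integral domain since integral domains are commutative by convention
Commutative: No
Integral domain: No
Has unity: Yes

ℍ (real quaternions): Commutative=No, Unity=Yes


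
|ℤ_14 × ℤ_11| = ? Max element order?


|ℤ_14 × ℤ_11| = 14 × 11 = 154
Max element order = lcm(14,11) = 154
Cyclic? Yes (gcd=1)

|ℤ_14×ℤ_11| = 154, max element order = 154


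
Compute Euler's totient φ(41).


Factor n: 41 = 41
φ(n) = n · ∏(1 - 1/p) over distinct primes p | n
φ(41) = 41 · (1 - 1/41) = 40

φ(41) = 40


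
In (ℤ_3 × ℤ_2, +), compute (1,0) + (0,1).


Operation: componentwise addition mod (3, 2)
(1,0) + (0,1) = ((a₁+b₁) mod 3, (a₂+b₂) mod 2) with a = (1,0), b = (0,1)

(1,0) + (0,1) = (1,1)


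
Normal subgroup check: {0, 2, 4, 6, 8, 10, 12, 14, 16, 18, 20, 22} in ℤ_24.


H = {0, 2, 4, 6, 8, 10, 12, 14, 16, 18, 20, 22} in ℤ_24
ℤ_24 is abelian; every subgroup of an abelian group is normal

Yes, normal subgroup


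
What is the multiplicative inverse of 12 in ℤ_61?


Use the extended Euclidean algorithm to write 1 = 12·s + 61·t; then s mod 61 is the inverse.
Euclidean algorithm:
  12 = 0·61 + 12
  61 = 5·12 + 1
  12 = 12·1 + 0
gcd(12,61) = 1
Back-substitution gives: 12·(-5) + 61·(1) = 1
So 12⁻¹ ≡ -5 ≡ 56 (mod 61)
Check: 12 × 56 = 672 ≡ 1 (mod 61) ✓

12⁻¹ ≡ 56 (mod 61)


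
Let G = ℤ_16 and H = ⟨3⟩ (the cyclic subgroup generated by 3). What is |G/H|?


|⟨3⟩| = n / gcd(3, 16) = 16 / 1 = 16
H is normal (ℤ_16 is abelian).
|G/H| = |G| / |H| = 16 / 16 = 1

|G/H| = 1


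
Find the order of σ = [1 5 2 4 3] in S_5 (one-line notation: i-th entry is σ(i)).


Cycle decomposition: (2 5 3)
Cycle lengths: 3
Order = lcm(3) = 3

ord(σ) = 3


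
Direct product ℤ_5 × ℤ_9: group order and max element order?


|ℤ_5 × ℤ_9| = 5 × 9 = 45
Max element order = lcm(5,9) = 45
Cyclic? Yes (gcd=1)

|ℤ_5×ℤ_9| = 45, max element order = 45


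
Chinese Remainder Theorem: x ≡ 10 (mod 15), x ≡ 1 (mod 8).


m₁ = 15, m₂ = 8, gcd = 1, so CRT applies. M = m₁·m₂ = 120
Let M₁ = M/m₁ = 8, M₂ = M/m₂ = 15
Find y₁ ≡ M₁⁻¹ (mod m₁): 8⁻¹ ≡ 2 (mod 15)
Find y₂ ≡ M₂⁻¹ (mod m₂): 15⁻¹ ≡ 7 (mod 8)
x = a₁·M₁·y₁ + a₂·M₂·y₂ = 10·8·2 + 1·15·7 = 265
Reduce mod 120: x ≡ 25
Check: 25 mod 15 = 10 ✓, 25 mod 8 = 1 ✓

x ≡ 25 (mod 120)


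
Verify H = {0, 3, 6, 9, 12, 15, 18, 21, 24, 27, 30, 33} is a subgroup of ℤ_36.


Subgroup test for H = {0, 3, 6, 9, 12, 15, 18, 21, 24, 27, 30, 33} in (ℤ_36, +):
(1) 0 ∈ H? Yes
(2) Closure: for all a,b ∈ H, (a+b) mod 36 ∈ H? Yes
(3) Inverses: for all a ∈ H, -a mod 36 ∈ H? Yes

Yes, H is a subgroup of ℤ_36


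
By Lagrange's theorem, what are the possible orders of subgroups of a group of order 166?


Lagrange's theorem: |H| divides |G|
|G| = 166
Divisors of 166: 1, 2, 83, 166

Possible subgroup orders: {1, 2, 83, 166}


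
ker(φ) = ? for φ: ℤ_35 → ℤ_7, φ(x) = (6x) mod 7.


Kernel = preimage of identity
ker(φ) = {x ∈ ℤ_35 : 6x ≡ 0 (mod 7)}. Since 7 | 35, φ is well-defined. The kernel is the cyclic subgroup ⟨7⟩ of ℤ_35 (order 5), i.e. {0, 7, 14, 21, 28}

ker(φ) = {0, 7, 14, 21, 28}


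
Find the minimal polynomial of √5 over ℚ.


√5 satisfies x² - 5 = 0, irreducible over ℚ since 5 is squarefree

Minimal polynomial: x² - 5


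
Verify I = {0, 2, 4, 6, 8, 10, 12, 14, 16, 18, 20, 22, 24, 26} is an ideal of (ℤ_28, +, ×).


Check ideal conditions for I = {0, 2, 4, 6, 8, 10, 12, 14, 16, 18, 20, 22, 24, 26} in ℤ_28:
(1) I is an additive subgroup? Yes
(2) For r ∈ ℤ_28 and a ∈ I: r·a ∈ I? Yes

Yes, I is an ideal of ℤ_28


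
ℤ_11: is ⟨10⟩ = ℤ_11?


g generates ℤ_n iff gcd(g, n) = 1
gcd(10, 11) = 1
Since gcd = 1, 10 is a generator.

Yes, 10 generates ℤ_11


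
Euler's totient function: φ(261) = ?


Factor n: 261 = 3^2 × 29
φ(n) = n · ∏(1 - 1/p) over distinct primes p | n
φ(261) = 261 · (1 - 1/3) · (1 - 1/29) = 168

φ(261) = 168


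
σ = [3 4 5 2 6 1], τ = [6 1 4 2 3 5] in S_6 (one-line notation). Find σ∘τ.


σ∘τ: apply τ first, then σ
1 →τ 6 →σ 1
2 →τ 1 →σ 3
3 →τ 4 →σ 2
4 →τ 2 →σ 4
5 →τ 3 →σ 5
6 →τ 5 →σ 6

σ∘τ = [1 3 2 4 5 6]


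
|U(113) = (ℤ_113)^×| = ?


U(n) is the group of units mod n; |U(n)| = φ(n)
|U(113)| = φ(113) = 112

|U(113) = (ℤ_113)^×| = 112


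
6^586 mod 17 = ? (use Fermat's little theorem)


Fermat's little theorem: if p is prime and gcd(a,p)=1, then a^(p-1) ≡ 1 (mod p)
p = 17 is prime, gcd(6,17) = 1
Reduce exponent: 586 mod 16 = 10
So 6^586 ≡ 6^10 (mod 17)
6^10 mod 17 = 15

6^586 ≡ 15 (mod 17)


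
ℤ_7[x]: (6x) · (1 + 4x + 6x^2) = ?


Expand and collect like terms; reduce coefficients mod 7:
x^0: 0·1 = 0 ≡ 0 (mod 7)
x^1: 0·4 + 6·1 = 6 ≡ 6 (mod 7)
x^2: 0·6 + 6·4 = 24 ≡ 3 (mod 7)
x^3: 6·6 = 36 ≡ 1 (mod 7)
Result: 6x + 3x^2 + x^3

f · g = 6x + 3x^2 + x^3


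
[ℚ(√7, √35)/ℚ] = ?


[ℚ(√7,√35):ℚ] = [ℚ(√7,√35):ℚ(√7)]·[ℚ(√7):ℚ] = 2·2 = 4

[ℚ(√7, √35)/ℚ] = 4


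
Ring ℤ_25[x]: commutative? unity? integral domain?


ℤ_25 has zero divisors (5·5 ≡ 0), and these lift to constant zero divisors in ℤ_25[x]; so not an integral domain
Commutative: Yes
Integral domain: No
Has unity: Yes

ℤ_25[x]: Commutative=Yes, Unity=Yes


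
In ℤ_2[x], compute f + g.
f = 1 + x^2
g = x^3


Add coefficients mod 2:
x^0: 1 + 0 = 1 (mod 2)
x^1: 0 + 0 = 0 (mod 2)
x^2: 1 + 0 = 1 (mod 2)
x^3: 0 + 1 = 1 (mod 2)
Result: 1 + x^2 + x^3

f + g = 1 + x^2 + x^3


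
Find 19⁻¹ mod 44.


Use the extended Euclidean algorithm to write 1 = 19·s + 44·t; then s mod 44 is the inverse.
Euclidean algorithm:
  19 = 0·44 + 19
  44 = 2·19 + 6
  19 = 3·6 + 1
  6 = 6·1 + 0
gcd(19,44) = 1
Back-substitution gives: 19·(7) + 44·(-3) = 1
So 19⁻¹ ≡ 7 ≡ 7 (mod 44)
Check: 19 × 7 = 133 ≡ 1 (mod 44) ✓

19⁻¹ ≡ 7 (mod 44)


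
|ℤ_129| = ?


ℤ_n has n elements.

|ℤ_129| = 129


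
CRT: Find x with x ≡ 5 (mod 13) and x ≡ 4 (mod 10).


m₁ = 13, m₂ = 10, gcd = 1, so CRT applies. M = m₁·m₂ = 130
Let M₁ = M/m₁ = 10, M₂ = M/m₂ = 13
Find y₁ ≡ M₁⁻¹ (mod m₁): 10⁻¹ ≡ 4 (mod 13)
Find y₂ ≡ M₂⁻¹ (mod m₂): 13⁻¹ ≡ 7 (mod 10)
x = a₁·M₁·y₁ + a₂·M₂·y₂ = 5·10·4 + 4·13·7 = 564
Reduce mod 130: x ≡ 44
Check: 44 mod 13 = 5 ✓, 44 mod 10 = 4 ✓

x ≡ 44 (mod 130)


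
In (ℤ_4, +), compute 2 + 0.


Operation: addition mod 4
2 + 0 = (a + b) mod 4 with a = 2, b = 0

2 + 0 = 2


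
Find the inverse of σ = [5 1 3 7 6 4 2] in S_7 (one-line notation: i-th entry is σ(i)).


To find σ⁻¹, swap domain and range:
σ(1) = 5 → σ⁻¹(5) = 1
σ(2) = 1 → σ⁻¹(1) = 2
σ(3) = 3 → σ⁻¹(3) = 3
σ(4) = 7 → σ⁻¹(7) = 4
σ(5) = 6 → σ⁻¹(6) = 5
σ(6) = 4 → σ⁻¹(4) = 6
σ(7) = 2 → σ⁻¹(2) = 7

σ⁻¹ = [2 7 3 6 1 5 4]


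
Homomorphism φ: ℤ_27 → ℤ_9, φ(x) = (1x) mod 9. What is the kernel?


Kernel = preimage of identity
ker(φ) = {x ∈ ℤ_27 : 1x ≡ 0 (mod 9)}. Since 9 | 27, φ is well-defined. The kernel is the cyclic subgroup ⟨9⟩ of ℤ_27 (order 3), i.e. {0, 9, 18}

ker(φ) = {0, 9, 18}


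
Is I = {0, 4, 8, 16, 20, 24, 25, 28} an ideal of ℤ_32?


Check ideal conditions for I = {0, 4, 8, 16, 20, 24, 25, 28} in ℤ_32:
(1) I is an additive subgroup? No
(2) For r ∈ ℤ_32 and a ∈ I: r·a ∈ I? No  [counterexample: r=2, a=25, r·a mod 32 = 18 ∉ I]

No, I is not an ideal of ℤ_32


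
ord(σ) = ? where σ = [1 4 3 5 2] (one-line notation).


Cycle decomposition: (2 4 5)
Cycle lengths: 3
Order = lcm(3) = 3

ord(σ) = 3


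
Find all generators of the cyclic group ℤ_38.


g generates ℤ_n iff gcd(g,n) = 1
Prime factors of 38: 2, 19
Generators are g ∈ {1,...,37} not divisible by any of these primes.
Generators: {1, 3, 5, 7, 9, 11, 13, 15, 17, 21, 23, 25, 27, 29, 31, 33, 35, 37}
Number of generators = φ(38) = 18

Generators of ℤ_38 = {1, 3, 5, 7, 9, 11, 13, 15, 17, 21, 23, 25, 27, 29, 31, 33, 35, 37}


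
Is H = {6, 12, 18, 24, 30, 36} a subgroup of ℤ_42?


Subgroup test for H = {6, 12, 18, 24, 30, 36} in (ℤ_42, +):
(1) 0 ∈ H? No
(2) Closure: for all a,b ∈ H, (a+b) mod 42 ∈ H? No  [counterexample: 6 + 36 = 0 ∉ H]
(3) Inverses: for all a ∈ H, -a mod 42 ∈ H? Yes

No, H is not a subgroup of ℤ_42


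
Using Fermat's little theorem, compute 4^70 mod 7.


Fermat's little theorem: if p is prime and gcd(a,p)=1, then a^(p-1) ≡ 1 (mod p)
p = 7 is prime, gcd(4,7) = 1
Reduce exponent: 70 mod 6 = 4
So 4^70 ≡ 4^4 (mod 7)
4^4 mod 7 = 4

4^70 ≡ 4 (mod 7)


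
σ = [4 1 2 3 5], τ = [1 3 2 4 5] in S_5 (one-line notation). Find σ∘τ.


σ∘τ: apply τ first, then σ
1 →τ 1 →σ 4
2 →τ 3 →σ 2
3 →τ 2 →σ 1
4 →τ 4 →σ 3
5 →τ 5 →σ 5

σ∘τ = [4 2 1 3 5]


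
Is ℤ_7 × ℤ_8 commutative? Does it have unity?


Direct product ring; commutative with unity (1,1); but (1,0)·(0,1) = (0,0) gives zero divisors, so not an integral domain
Commutative: Yes
Integral domain: No
Has unity: Yes

ℤ_7 × ℤ_8: Commutative=Yes, Unity=Yes


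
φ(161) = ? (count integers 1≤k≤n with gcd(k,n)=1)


Factor n: 161 = 7 × 23
φ(n) = n · ∏(1 - 1/p) over distinct primes p | n
φ(161) = 161 · (1 - 1/7) · (1 - 1/23) = 132

φ(161) = 132


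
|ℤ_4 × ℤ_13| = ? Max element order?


|ℤ_4 × ℤ_13| = 4 × 13 = 52
Max element order = lcm(4,13) = 52
Cyclic? Yes (gcd=1)

|ℤ_4×ℤ_13| = 52, max element order = 52


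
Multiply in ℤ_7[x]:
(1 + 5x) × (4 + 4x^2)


Expand and collect like terms; reduce coefficients mod 7:
x^0: 1·4 = 4 ≡ 4 (mod 7)
x^1: 1·0 + 5·4 = 20 ≡ 6 (mod 7)
x^2: 1·4 + 5·0 = 4 ≡ 4 (mod 7)
x^3: 5·4 = 20 ≡ 6 (mod 7)
Result: 4 + 6x + 4x^2 + 6x^3

f · g = 4 + 6x + 4x^2 + 6x^3


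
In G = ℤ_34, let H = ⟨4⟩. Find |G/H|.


|⟨4⟩| = n / gcd(4, 34) = 34 / 2 = 17
H is normal (ℤ_34 is abelian).
|G/H| = |G| / |H| = 34 / 17 = 2

|G/H| = 2


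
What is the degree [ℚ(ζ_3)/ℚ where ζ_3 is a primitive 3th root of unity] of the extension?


[ℚ(ζ_n):ℚ] = deg Φ_n(x) = φ(n). Here φ(3) = 2

[ℚ(ζ_3)/ℚ where ζ_3 is a primitive 3th root of unity] = 2


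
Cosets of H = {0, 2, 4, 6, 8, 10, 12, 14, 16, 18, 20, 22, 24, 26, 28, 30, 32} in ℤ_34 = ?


H = {0, 2, 4, 6, 8, 10, 12, 14, 16, 18, 20, 22, 24, 26, 28, 30, 32}, |H| = 17
Number of cosets = |G|/|H| = 34/17 = 2
0 + H = {0, 2, 4, 6, 8, 10, 12, 14, 16, 18, 20, 22, 24, 26, 28, 30, 32}
1 + H = {1, 3, 5, 7, 9, 11, 13, 15, 17, 19, 21, 23, 25, 27, 29, 31, 33}

Cosets: 0+H={0,2,4,6,8,10,12,14,16,18,20,22,24,26,28,30,32}; 1+H={1,3,5,7,9,11,13,15,17,19,21,23,25,27,29,31,33}


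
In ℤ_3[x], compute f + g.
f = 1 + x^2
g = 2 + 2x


Add coefficients mod 3:
x^0: 1 + 2 = 0 (mod 3)
x^1: 0 + 2 = 2 (mod 3)
x^2: 1 + 0 = 1 (mod 3)
Result: 2x + x^2

f + g = 2x + x^2


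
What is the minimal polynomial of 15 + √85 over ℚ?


Let α = 15 + √85. Then α - 15 = √85, so (α - 15)² = 85, giving α² - 30α + 140 = 0. Degree 2 and α ∉ ℚ, so this is the minimal polynomial.

Minimal polynomial: x² - 30x + 140


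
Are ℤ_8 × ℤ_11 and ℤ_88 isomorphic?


Comparing ℤ_8 × ℤ_11 and ℤ_88:
gcd(8,11) = 1, so ℤ_8 × ℤ_11 ≅ ℤ_88 (CRT)

Yes, ℤ_8 × ℤ_11 ≅ ℤ_88


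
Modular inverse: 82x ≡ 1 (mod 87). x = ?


Use the extended Euclidean algorithm to write 1 = 82·s + 87·t; then s mod 87 is the inverse.
Euclidean algorithm:
  82 = 0·87 + 82
  87 = 1·82 + 5
  82 = 16·5 + 2
  5 = 2·2 + 1
  2 = 2·1 + 0
gcd(82,87) = 1
Back-substitution gives: 82·(-35) + 87·(33) = 1
So 82⁻¹ ≡ -35 ≡ 52 (mod 87)
Check: 82 × 52 = 4264 ≡ 1 (mod 87) ✓

82⁻¹ ≡ 52 (mod 87)


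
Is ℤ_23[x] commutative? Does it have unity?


ℤ_23 is a field (n prime), so ℤ_23[x] is a commutative integral domain with unity
Commutative: Yes
Integral domain: Yes
Has unity: Yes

ℤ_23[x]: Commutative=Yes, Unity=Yes


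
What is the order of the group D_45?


|D_n| = 2n (n rotations and n reflections)
|D_45| = 2×45 = 90

|D_45| = 90


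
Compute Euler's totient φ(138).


Factor n: 138 = 2 × 3 × 23
φ(n) = n · ∏(1 - 1/p) over distinct primes p | n
φ(138) = 138 · (1 - 1/2) · (1 - 1/3) · (1 - 1/23) = 44

φ(138) = 44


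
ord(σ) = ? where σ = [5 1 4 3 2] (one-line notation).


Cycle decomposition: (1 5 2) (3 4)
Cycle lengths: 3, 2
Order = lcm(3, 2) = 6

ord(σ) = 6


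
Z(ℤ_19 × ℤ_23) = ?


Z(G) = {g ∈ G | gx = xg for all x ∈ G}
Direct product of abelian groups is abelian, so Z(G) = G

Z(ℤ_19 × ℤ_23) = ℤ_19 × ℤ_23


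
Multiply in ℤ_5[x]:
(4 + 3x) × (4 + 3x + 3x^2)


Expand and collect like terms; reduce coefficients mod 5:
x^0: 4·4 = 16 ≡ 1 (mod 5)
x^1: 4·3 + 3·4 = 24 ≡ 4 (mod 5)
x^2: 4·3 + 3·3 = 21 ≡ 1 (mod 5)
x^3: 3·3 = 9 ≡ 4 (mod 5)
Result: 1 + 4x + x^2 + 4x^3

f · g = 1 + 4x + x^2 + 4x^3


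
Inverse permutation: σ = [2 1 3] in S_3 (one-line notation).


To find σ⁻¹, swap domain and range:
σ(1) = 2 → σ⁻¹(2) = 1
σ(2) = 1 → σ⁻¹(1) = 2
σ(3) = 3 → σ⁻¹(3) = 3

σ⁻¹ = [2 1 3]


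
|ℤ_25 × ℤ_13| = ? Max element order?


|ℤ_25 × ℤ_13| = 25 × 13 = 325
Max element order = lcm(25,13) = 325
Cyclic? Yes (gcd=1)

|ℤ_25×ℤ_13| = 325, max element order = 325


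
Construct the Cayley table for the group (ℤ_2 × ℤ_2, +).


Elements: {(0,0), (0,1), (1,0), (1,1)}
Operation: componentwise addition mod (2, 2)
Entry (a, b) = ((a₁+b₁) mod 2, (a₂+b₂) mod 2)

Cayley table:
      | (0,0) | (0,1) | (1,0) | (1,1)
(0,0) | (0,0) | (0,1) | (1,0) | (1,1)
(0,1) | (0,1) | (0,0) | (1,1) | (1,0)
(1,0) | (1,0) | (1,1) | (0,0) | (0,1)
(1,1) | (1,1) | (1,0) | (0,1) | (0,0)


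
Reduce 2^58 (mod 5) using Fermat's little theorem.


Fermat's little theorem: if p is prime and gcd(a,p)=1, then a^(p-1) ≡ 1 (mod p)
p = 5 is prime, gcd(2,5) = 1
Reduce exponent: 58 mod 4 = 2
So 2^58 ≡ 2^2 (mod 5)
2^2 mod 5 = 4

2^58 ≡ 4 (mod 5)


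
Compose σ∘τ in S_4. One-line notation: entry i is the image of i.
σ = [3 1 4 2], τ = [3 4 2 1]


σ∘τ: apply τ first, then σ
1 →τ 3 →σ 4
2 →τ 4 →σ 2
3 →τ 2 →σ 1
4 →τ 1 →σ 3

σ∘τ = [4 2 1 3]


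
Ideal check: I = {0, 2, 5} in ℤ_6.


Check ideal conditions for I = {0, 2, 5} in ℤ_6:
(1) I is an additive subgroup? No
(2) For r ∈ ℤ_6 and a ∈ I: r·a ∈ I? No  [counterexample: r=2, a=2, r·a mod 6 = 4 ∉ I]

No, I is not an ideal of ℤ_6


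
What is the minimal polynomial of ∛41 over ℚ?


∛41 satisfies x³ - 41 = 0, irreducible over ℚ (no rational root; 41 is not a perfect cube)

Minimal polynomial: x³ - 41


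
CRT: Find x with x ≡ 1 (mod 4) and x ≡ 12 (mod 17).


m₁ = 4, m₂ = 17, gcd = 1, so CRT applies. M = m₁·m₂ = 68
Let M₁ = M/m₁ = 17, M₂ = M/m₂ = 4
Find y₁ ≡ M₁⁻¹ (mod m₁): 17⁻¹ ≡ 1 (mod 4)
Find y₂ ≡ M₂⁻¹ (mod m₂): 4⁻¹ ≡ 13 (mod 17)
x = a₁·M₁·y₁ + a₂·M₂·y₂ = 1·17·1 + 12·4·13 = 641
Reduce mod 68: x ≡ 29
Check: 29 mod 4 = 1 ✓, 29 mod 17 = 12 ✓

x ≡ 29 (mod 68)


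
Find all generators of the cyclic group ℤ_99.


g generates ℤ_n iff gcd(g,n) = 1
Prime factors of 99: 3, 11
Generators are g ∈ {1,...,98} not divisible by any of these primes.
Generators: {1, 2, 4, 5, 7, 8, 10, 13, 14, 16, 17, 19, 20, 23, 25, 26, 28, 29, 31, 32, 34, 35, 37, 38, 40, 41, 43, 46, 47, 49, 50, 52, 53, 56, 58, 59, 61, 62, 64, 65, 67, 68, 70, 71, 73, 74, 76, 79, 80, 82, 83, 85, 86, 89, 91, 92, 94, 95, 97, 98}
Number of generators = φ(99) = 60

Generators of ℤ_99 = {1, 2, 4, 5, 7, 8, 10, 13, 14, 16, 17, 19, 20, 23, 25, 26, 28, 29, 31, 32, 34, 35, 37, 38, 40, 41, 43, 46, 47, 49, 50, 52, 53, 56, 58, 59, 61, 62, 64, 65, 67, 68, 70, 71, 73, 74, 76, 79, 80, 82, 83, 85, 86, 89, 91, 92, 94, 95, 97, 98}


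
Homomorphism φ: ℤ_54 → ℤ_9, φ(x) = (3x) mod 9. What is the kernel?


Kernel = preimage of identity
ker(φ) = {x ∈ ℤ_54 : 3x ≡ 0 (mod 9)}. Since 9 | 54, φ is well-defined. The kernel is the cyclic subgroup ⟨3⟩ of ℤ_54 (order 18), i.e. {0, 3, 6, 9, 12, 15, 18, 21, 24, 27, 30, 33, 36, 39, 42, 45, 48, 51}

ker(φ) = {0, 3, 6, 9, 12, 15, 18, 21, 24, 27, 30, 33, 36, 39, 42, 45, 48, 51}


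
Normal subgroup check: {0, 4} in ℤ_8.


H = {0, 4} in ℤ_8
ℤ_8 is abelian; every subgroup of an abelian group is normal

Yes, normal subgroup


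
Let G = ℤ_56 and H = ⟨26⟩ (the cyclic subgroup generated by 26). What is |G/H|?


|⟨26⟩| = n / gcd(26, 56) = 56 / 2 = 28
H is normal (ℤ_56 is abelian).
|G/H| = |G| / |H| = 56 / 28 = 2

|G/H| = 2


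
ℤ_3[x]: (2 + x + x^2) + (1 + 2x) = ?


Add coefficients mod 3:
x^0: 2 + 1 = 0 (mod 3)
x^1: 1 + 2 = 0 (mod 3)
x^2: 1 + 0 = 1 (mod 3)
Result: x^2

f + g = x^2


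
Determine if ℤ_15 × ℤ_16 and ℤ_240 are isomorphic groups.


Comparing ℤ_15 × ℤ_16 and ℤ_240:
gcd(15,16) = 1, so ℤ_15 × ℤ_16 ≅ ℤ_240 (CRT)

Yes, ℤ_15 × ℤ_16 ≅ ℤ_240


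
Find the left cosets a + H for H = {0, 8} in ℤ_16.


H = {0, 8}, |H| = 2
Number of cosets = |G|/|H| = 16/2 = 8
0 + H = {0, 8}
1 + H = {1, 9}
2 + H = {2, 10}
3 + H = {3, 11}
4 + H = {4, 12}
5 + H = {5, 13}
6 + H = {6, 14}
7 + H = {7, 15}

Cosets: 0+H={0,8}; 1+H={1,9}; 2+H={2,10}; 3+H={3,11}; 4+H={4,12}; 5+H={5,13}; 6+H={6,14}; 7+H={7,15}


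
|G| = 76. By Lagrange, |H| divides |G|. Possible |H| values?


Lagrange's theorem: |H| divides |G|
|G| = 76
Divisors of 76: 1, 2, 4, 19, 38, 76

Possible subgroup orders: {1, 2, 4, 19, 38, 76}


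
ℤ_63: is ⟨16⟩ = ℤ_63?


g generates ℤ_n iff gcd(g, n) = 1
gcd(16, 63) = 1
Since gcd = 1, 16 is a generator.

Yes, 16 generates ℤ_63


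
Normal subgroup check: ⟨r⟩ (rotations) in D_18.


H = ⟨r⟩ (rotations) in D_18
The rotation subgroup ⟨r⟩ has index 2 in D_18, so it is normal

Yes, normal subgroup


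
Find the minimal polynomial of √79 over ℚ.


√79 satisfies x² - 79 = 0, irreducible over ℚ since 79 is squarefree

Minimal polynomial: x² - 79


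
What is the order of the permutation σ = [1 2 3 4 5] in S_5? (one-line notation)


Cycle decomposition: identity (all elements fixed)
Order = 1 (identity has order 1)

ord(σ) = 1


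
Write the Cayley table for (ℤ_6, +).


Elements: {0, 1, 2, 3, 4, 5}
Operation: addition mod 6
Entry (a, b) = (a + b) mod 6

Cayley table:
  | 0 | 1 | 2 | 3 | 4 | 5
0 | 0 | 1 | 2 | 3 | 4 | 5
1 | 1 | 2 | 3 | 4 | 5 | 0
2 | 2 | 3 | 4 | 5 | 0 | 1
3 | 3 | 4 | 5 | 0 | 1 | 2
4 | 4 | 5 | 0 | 1 | 2 | 3
5 | 5 | 0 | 1 | 2 | 3 | 4


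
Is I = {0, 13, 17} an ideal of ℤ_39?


Check ideal conditions for I = {0, 13, 17} in ℤ_39:
(1) I is an additive subgroup? No
(2) For r ∈ ℤ_39 and a ∈ I: r·a ∈ I? No  [counterexample: r=2, a=13, r·a mod 39 = 26 ∉ I]

No, I is not an ideal of ℤ_39


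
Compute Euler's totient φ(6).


φ(n) = count of k ∈ {1,...,n} with gcd(k,n)=1
Coprimes to 6: {1, 5}
Count: 2

φ(6) = 2


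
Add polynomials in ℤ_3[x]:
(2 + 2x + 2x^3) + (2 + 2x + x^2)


Add coefficients mod 3:
x^0: 2 + 2 = 1 (mod 3)
x^1: 2 + 2 = 1 (mod 3)
x^2: 0 + 1 = 1 (mod 3)
x^3: 2 + 0 = 2 (mod 3)
Result: 1 + x + x^2 + 2x^3

f + g = 1 + x + x^2 + 2x^3


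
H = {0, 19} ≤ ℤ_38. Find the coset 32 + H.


32 + H = {32 + h (mod 38) : h ∈ H}
32+0=32, 32+19=13
32 + H = {13, 32} = 13 + H

32 + H = {13, 32}


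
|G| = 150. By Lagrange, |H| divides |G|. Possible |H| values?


Lagrange's theorem: |H| divides |G|
|G| = 150
Divisors of 150: 1, 2, 3, 5, 6, 10, 15, 25, 30, 50, 75, 150

Possible subgroup orders: {1, 2, 3, 5, 6, 10, 15, 25, 30, 50, 75, 150}


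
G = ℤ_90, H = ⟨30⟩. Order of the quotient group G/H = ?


|⟨30⟩| = n / gcd(30, 90) = 90 / 30 = 3
H is normal (ℤ_90 is abelian).
|G/H| = |G| / |H| = 90 / 3 = 30

|G/H| = 30


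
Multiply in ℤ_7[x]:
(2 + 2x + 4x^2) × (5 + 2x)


Expand and collect like terms; reduce coefficients mod 7:
x^0: 2·5 = 10 ≡ 3 (mod 7)
x^1: 2·2 + 2·5 = 14 ≡ 0 (mod 7)
x^2: 2·2 + 4·5 = 24 ≡ 3 (mod 7)
x^3: 4·2 = 8 ≡ 1 (mod 7)
Result: 3 + 3x^2 + x^3

f · g = 3 + 3x^2 + x^3


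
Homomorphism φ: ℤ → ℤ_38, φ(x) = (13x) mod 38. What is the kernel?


Kernel = preimage of identity
ker(φ) = {x ∈ ℤ : 13x ≡ 0 (mod 38)}. gcd(13,38) = 1, so 13x ≡ 0 (mod 38) ⟺ x ≡ 0 (mod 38/1 = 38). Hence ker(φ) = 38ℤ

ker(φ) = 38ℤ


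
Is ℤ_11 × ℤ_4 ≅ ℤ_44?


Comparing ℤ_11 × ℤ_4 and ℤ_44:
gcd(11,4) = 1, so ℤ_11 × ℤ_4 ≅ ℤ_44 (CRT)

Yes, ℤ_11 × ℤ_4 ≅ ℤ_44


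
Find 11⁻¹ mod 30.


Use the extended Euclidean algorithm to write 1 = 11·s + 30·t; then s mod 30 is the inverse.
Euclidean algorithm:
  11 = 0·30 + 11
  30 = 2·11 + 8
  11 = 1·8 + 3
  8 = 2·3 + 2
  3 = 1·2 + 1
  2 = 2·1 + 0
gcd(11,30) = 1
Back-substitution gives: 11·(11) + 30·(-4) = 1
So 11⁻¹ ≡ 11 ≡ 11 (mod 30)
Check: 11 × 11 = 121 ≡ 1 (mod 30) ✓

11⁻¹ ≡ 11 (mod 30)


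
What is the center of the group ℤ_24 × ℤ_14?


Z(G) = {g ∈ G | gx = xg for all x ∈ G}
Direct product of abelian groups is abelian, so Z(G) = G

Z(ℤ_24 × ℤ_14) = ℤ_24 × ℤ_14


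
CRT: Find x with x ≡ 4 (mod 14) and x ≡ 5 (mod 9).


m₁ = 14, m₂ = 9, gcd = 1, so CRT applies. M = m₁·m₂ = 126
Let M₁ = M/m₁ = 9, M₂ = M/m₂ = 14
Find y₁ ≡ M₁⁻¹ (mod m₁): 9⁻¹ ≡ 11 (mod 14)
Find y₂ ≡ M₂⁻¹ (mod m₂): 14⁻¹ ≡ 2 (mod 9)
x = a₁·M₁·y₁ + a₂·M₂·y₂ = 4·9·11 + 5·14·2 = 536
Reduce mod 126: x ≡ 32
Check: 32 mod 14 = 4 ✓, 32 mod 9 = 5 ✓

x ≡ 32 (mod 126)


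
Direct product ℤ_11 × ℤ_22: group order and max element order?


|ℤ_11 × ℤ_22| = 11 × 22 = 242
Max element order = lcm(11,22) = 22
Cyclic? No (gcd=11)

|ℤ_11×ℤ_22| = 242, max element order = 22


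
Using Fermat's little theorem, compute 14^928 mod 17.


Fermat's little theorem: if p is prime and gcd(a,p)=1, then a^(p-1) ≡ 1 (mod p)
p = 17 is prime, gcd(14,17) = 1
Reduce exponent: 928 mod 16 = 0
So 14^928 ≡ 14^0 (mod 17)
14^0 = 1

14^928 ≡ 1 (mod 17)


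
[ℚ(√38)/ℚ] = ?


√38 has minimal polynomial x² - 38 (irreducible over ℚ since 38 is squarefree)

[ℚ(√38)/ℚ] = 2


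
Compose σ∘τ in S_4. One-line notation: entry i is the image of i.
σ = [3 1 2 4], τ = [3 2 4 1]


σ∘τ: apply τ first, then σ
1 →τ 3 →σ 2
2 →τ 2 →σ 1
3 →τ 4 →σ 4
4 →τ 1 →σ 3

σ∘τ = [2 1 4 3]


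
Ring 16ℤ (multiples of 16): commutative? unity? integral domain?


16ℤ is a commutative ring under +,× but has no multiplicative identity (1 ∉ 16ℤ); it has no zero divisors, but without unity it is not an integral domain
Commutative: Yes
Integral domain: No
Has unity: No

16ℤ (multiples of 16): Commutative=Yes, Unity=No


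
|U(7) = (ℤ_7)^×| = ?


U(n) is the group of units mod n; |U(n)| = φ(n)
|U(7)| = φ(7) = 6

|U(7) = (ℤ_7)^×| = 6


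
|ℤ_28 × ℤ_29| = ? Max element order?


|ℤ_28 × ℤ_29| = 28 × 29 = 812
Max element order = lcm(28,29) = 812
Cyclic? Yes (gcd=1)

|ℤ_28×ℤ_29| = 812, max element order = 812


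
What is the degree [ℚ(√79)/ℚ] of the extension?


√79 has minimal polynomial x² - 79 (irreducible over ℚ since 79 is squarefree)

[ℚ(√79)/ℚ] = 2


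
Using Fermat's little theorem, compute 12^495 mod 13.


Fermat's little theorem: if p is prime and gcd(a,p)=1, then a^(p-1) ≡ 1 (mod p)
p = 13 is prime, gcd(12,13) = 1
Reduce exponent: 495 mod 12 = 3
So 12^495 ≡ 12^3 (mod 13)
12^3 mod 13 = 12

12^495 ≡ 12 (mod 13)


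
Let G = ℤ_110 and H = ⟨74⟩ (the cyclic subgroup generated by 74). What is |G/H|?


|⟨74⟩| = n / gcd(74, 110) = 110 / 2 = 55
H is normal (ℤ_110 is abelian).
|G/H| = |G| / |H| = 110 / 55 = 2

|G/H| = 2


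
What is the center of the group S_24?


Z(G) = {g ∈ G | gx = xg for all x ∈ G}
S_n is non-abelian for n ≥ 3; Z(S_24) is trivial

Z(S_24) = {e}


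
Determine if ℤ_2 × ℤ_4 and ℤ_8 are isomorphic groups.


Comparing ℤ_2 × ℤ_4 and ℤ_8:
gcd(2,4) = 2 ≠ 1. Max element order in ℤ_2×ℤ_4 is lcm(2,4) = 4 < 8, so it has no element of order 8

No, ℤ_2 × ℤ_4 ≇ ℤ_8


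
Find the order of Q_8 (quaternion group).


Q_8 = {±1, ±i, ±j, ±k}
|Q_8| = 8

|Q_8 (quaternion group)| = 8


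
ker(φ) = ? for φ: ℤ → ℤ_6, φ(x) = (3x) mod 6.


Kernel = preimage of identity
ker(φ) = {x ∈ ℤ : 3x ≡ 0 (mod 6)}. gcd(3,6) = 3, so 3x ≡ 0 (mod 6) ⟺ x ≡ 0 (mod 6/3 = 2). Hence ker(φ) = 2ℤ

ker(φ) = 2ℤ


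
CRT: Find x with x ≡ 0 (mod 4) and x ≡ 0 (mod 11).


m₁ = 4, m₂ = 11, gcd = 1, so CRT applies. M = m₁·m₂ = 44
Let M₁ = M/m₁ = 11, M₂ = M/m₂ = 4
Find y₁ ≡ M₁⁻¹ (mod m₁): 11⁻¹ ≡ 3 (mod 4)
Find y₂ ≡ M₂⁻¹ (mod m₂): 4⁻¹ ≡ 3 (mod 11)
x = a₁·M₁·y₁ + a₂·M₂·y₂ = 0·11·3 + 0·4·3 = 0
Reduce mod 44: x ≡ 0
Check: 0 mod 4 = 0 ✓, 0 mod 11 = 0 ✓

x ≡ 0 (mod 44)


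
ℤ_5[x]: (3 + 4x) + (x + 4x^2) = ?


Add coefficients mod 5:
x^0: 3 + 0 = 3 (mod 5)
x^1: 4 + 1 = 0 (mod 5)
x^2: 0 + 4 = 4 (mod 5)
Result: 3 + 4x^2

f + g = 3 + 4x^2


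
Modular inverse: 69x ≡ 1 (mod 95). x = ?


Use the extended Euclidean algorithm to write 1 = 69·s + 95·t; then s mod 95 is the inverse.
Euclidean algorithm:
  69 = 0·95 + 69
  95 = 1·69 + 26
  69 = 2·26 + 17
  26 = 1·17 + 9
  17 = 1·9 + 8
  9 = 1·8 + 1
  8 = 8·1 + 0
gcd(69,95) = 1
Back-substitution gives: 69·(-11) + 95·(8) = 1
So 69⁻¹ ≡ -11 ≡ 84 (mod 95)
Check: 69 × 84 = 5796 ≡ 1 (mod 95) ✓

69⁻¹ ≡ 84 (mod 95)


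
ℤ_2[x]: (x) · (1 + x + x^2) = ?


Expand and collect like terms; reduce coefficients mod 2:
x^0: 0·1 = 0 ≡ 0 (mod 2)
x^1: 0·1 + 1·1 = 1 ≡ 1 (mod 2)
x^2: 0·1 + 1·1 = 1 ≡ 1 (mod 2)
x^3: 1·1 = 1 ≡ 1 (mod 2)
Result: x + x^2 + x^3

f · g = x + x^2 + x^3


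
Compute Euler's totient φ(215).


Factor n: 215 = 5 × 43
φ(n) = n · ∏(1 - 1/p) over distinct primes p | n
φ(215) = 215 · (1 - 1/5) · (1 - 1/43) = 168

φ(215) = 168


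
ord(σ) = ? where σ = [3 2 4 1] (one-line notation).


Cycle decomposition: (1 3 4)
Cycle lengths: 3
Order = lcm(3) = 3

ord(σ) = 3


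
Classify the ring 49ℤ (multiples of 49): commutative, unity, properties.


49ℤ is a commutative ring under +,× but has no multiplicative identity (1 ∉ 49ℤ); it has no zero divisors, but without unity it is not an integral domain
Commutative: Yes
Integral domain: No
Has unity: No

49ℤ (multiples of 49): Commutative=Yes, Unity=No


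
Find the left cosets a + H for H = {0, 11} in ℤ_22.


H = {0, 11}, |H| = 2
Number of cosets = |G|/|H| = 22/2 = 11
0 + H = {0, 11}
1 + H = {1, 12}
2 + H = {2, 13}
3 + H = {3, 14}
4 + H = {4, 15}
5 + H = {5, 16}
6 + H = {6, 17}
7 + H = {7, 18}
8 + H = {8, 19}
9 + H = {9, 20}
10 + H = {10, 21}

Cosets: 0+H={0,11}; 1+H={1,12}; 2+H={2,13}; 3+H={3,14}; 4+H={4,15}; 5+H={5,16}; 6+H={6,17}; 7+H={7,18}; 8+H={8,19}; 9+H={9,20}; 10+H={10,21}


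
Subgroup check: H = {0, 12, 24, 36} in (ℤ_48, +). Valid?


Subgroup test for H = {0, 12, 24, 36} in (ℤ_48, +):
(1) 0 ∈ H? Yes
(2) Closure: for all a,b ∈ H, (a+b) mod 48 ∈ H? Yes
(3) Inverses: for all a ∈ H, -a mod 48 ∈ H? Yes

Yes, H is a subgroup of ℤ_48


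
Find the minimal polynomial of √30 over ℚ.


√30 satisfies x² - 30 = 0, irreducible over ℚ since 30 is squarefree

Minimal polynomial: x² - 30


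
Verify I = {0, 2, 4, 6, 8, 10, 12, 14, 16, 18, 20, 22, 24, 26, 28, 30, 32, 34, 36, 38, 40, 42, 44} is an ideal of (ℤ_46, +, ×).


Check ideal conditions for I = {0, 2, 4, 6, 8, 10, 12, 14, 16, 18, 20, 22, 24, 26, 28, 30, 32, 34, 36, 38, 40, 42, 44} in ℤ_46:
(1) I is an additive subgroup? Yes
(2) For r ∈ ℤ_46 and a ∈ I: r·a ∈ I? Yes

Yes, I is an ideal of ℤ_46


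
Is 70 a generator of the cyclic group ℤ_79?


g generates ℤ_n iff gcd(g, n) = 1
gcd(70, 79) = 1
Since gcd = 1, 70 is a generator.

Yes, 70 generates ℤ_79


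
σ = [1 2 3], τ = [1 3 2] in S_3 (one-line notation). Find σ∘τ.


σ∘τ: apply τ first, then σ
1 →τ 1 →σ 1
2 →τ 3 →σ 3
3 →τ 2 →σ 2

σ∘τ = [1 3 2]


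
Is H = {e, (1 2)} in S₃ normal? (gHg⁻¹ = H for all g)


H = {e, (1 2)} in S₃
(1 3)(1 2)(1 3)⁻¹ = (2 3) ∉ {e, (1 2)}, so it is not normal

No, not a normal subgroup


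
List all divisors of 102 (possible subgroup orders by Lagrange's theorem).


Lagrange's theorem: |H| divides |G|
|G| = 102
Divisors of 102: 1, 2, 3, 6, 17, 34, 51, 102

Possible subgroup orders: {1, 2, 3, 6, 17, 34, 51, 102}


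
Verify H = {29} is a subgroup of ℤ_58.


Subgroup test for H = {29} in (ℤ_58, +):
(1) 0 ∈ H? No
(2) Closure: for all a,b ∈ H, (a+b) mod 58 ∈ H? No  [counterexample: 29 + 29 = 0 ∉ H]
(3) Inverses: for all a ∈ H, -a mod 58 ∈ H? Yes

No, H is not a subgroup of ℤ_58


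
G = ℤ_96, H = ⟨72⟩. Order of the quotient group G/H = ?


|⟨72⟩| = n / gcd(72, 96) = 96 / 24 = 4
H is normal (ℤ_96 is abelian).
|G/H| = |G| / |H| = 96 / 4 = 24

|G/H| = 24


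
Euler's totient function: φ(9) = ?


φ(n) = count of k ∈ {1,...,n} with gcd(k,n)=1
Coprimes to 9: {1, 2, 4, 5, 7, 8}
Count: 6

φ(9) = 6


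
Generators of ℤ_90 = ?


g generates ℤ_n iff gcd(g,n) = 1
Prime factors of 90: 2, 3, 5
Generators are g ∈ {1,...,89} not divisible by any of these primes.
Generators: {1, 7, 11, 13, 17, 19, 23, 29, 31, 37, 41, 43, 47, 49, 53, 59, 61, 67, 71, 73, 77, 79, 83, 89}
Number of generators = φ(90) = 24

Generators of ℤ_90 = {1, 7, 11, 13, 17, 19, 23, 29, 31, 37, 41, 43, 47, 49, 53, 59, 61, 67, 71, 73, 77, 79, 83, 89}


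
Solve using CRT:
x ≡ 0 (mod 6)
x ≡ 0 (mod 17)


m₁ = 6, m₂ = 17, gcd = 1, so CRT applies. M = m₁·m₂ = 102
Let M₁ = M/m₁ = 17, M₂ = M/m₂ = 6
Find y₁ ≡ M₁⁻¹ (mod m₁): 17⁻¹ ≡ 5 (mod 6)
Find y₂ ≡ M₂⁻¹ (mod m₂): 6⁻¹ ≡ 3 (mod 17)
x = a₁·M₁·y₁ + a₂·M₂·y₂ = 0·17·5 + 0·6·3 = 0
Reduce mod 102: x ≡ 0
Check: 0 mod 6 = 0 ✓, 0 mod 17 = 0 ✓

x ≡ 0 (mod 102)


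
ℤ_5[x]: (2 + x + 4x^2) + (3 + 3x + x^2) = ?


Add coefficients mod 5:
x^0: 2 + 3 = 0 (mod 5)
x^1: 1 + 3 = 4 (mod 5)
x^2: 4 + 1 = 0 (mod 5)
Result: 4x

f + g = 4x


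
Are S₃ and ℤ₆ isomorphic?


Comparing S₃ and ℤ₆:
S₃ is non-abelian, ℤ₆ is abelian

No, S₃ ≇ ℤ₆


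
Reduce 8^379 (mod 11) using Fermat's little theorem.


Fermat's little theorem: if p is prime and gcd(a,p)=1, then a^(p-1) ≡ 1 (mod p)
p = 11 is prime, gcd(8,11) = 1
Reduce exponent: 379 mod 10 = 9
So 8^379 ≡ 8^9 (mod 11)
8^9 mod 11 = 7

8^379 ≡ 7 (mod 11)


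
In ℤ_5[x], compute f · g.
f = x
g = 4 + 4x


Expand and collect like terms; reduce coefficients mod 5:
x^0: 0·4 = 0 ≡ 0 (mod 5)
x^1: 0·4 + 1·4 = 4 ≡ 4 (mod 5)
x^2: 1·4 = 4 ≡ 4 (mod 5)
Result: 4x + 4x^2

f · g = 4x + 4x^2


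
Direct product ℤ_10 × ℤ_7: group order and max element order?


|ℤ_10 × ℤ_7| = 10 × 7 = 70
Max element order = lcm(10,7) = 70
Cyclic? Yes (gcd=1)

|ℤ_10×ℤ_7| = 70, max element order = 70


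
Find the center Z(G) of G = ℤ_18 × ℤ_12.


Z(G) = {g ∈ G | gx = xg for all x ∈ G}
Direct product of abelian groups is abelian, so Z(G) = G

Z(ℤ_18 × ℤ_12) = ℤ_18 × ℤ_12


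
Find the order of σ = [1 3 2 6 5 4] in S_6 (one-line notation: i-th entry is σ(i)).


Cycle decomposition: (2 3) (4 6)
Cycle lengths: 2, 2
Order = lcm(2, 2) = 2

ord(σ) = 2


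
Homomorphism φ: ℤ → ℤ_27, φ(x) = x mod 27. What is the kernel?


Kernel = preimage of identity
ker(φ) = {x ∈ ℤ : x ≡ 0 (mod 27)} = 27ℤ = {0, ±27, ±54, ...}

ker(φ) = 27ℤ


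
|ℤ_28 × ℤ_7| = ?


|A × B| = |A| · |B|
|ℤ_28 × ℤ_7| = 28 × 7 = 196

|ℤ_28 × ℤ_7| = 196


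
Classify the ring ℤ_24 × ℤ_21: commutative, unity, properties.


Direct product ring; commutative with unity (1,1); but (1,0)·(0,1) = (0,0) gives zero divisors, so not an integral domain
Commutative: Yes
Integral domain: No
Has unity: Yes

ℤ_24 × ℤ_21: Commutative=Yes, Unity=Yes


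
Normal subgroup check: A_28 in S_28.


H = A_28 in S_28
A_28 has index 2 in S_28, and every subgroup of index 2 is normal

Yes, normal subgroup


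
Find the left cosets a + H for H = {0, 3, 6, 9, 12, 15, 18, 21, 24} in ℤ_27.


H = {0, 3, 6, 9, 12, 15, 18, 21, 24}, |H| = 9
Number of cosets = |G|/|H| = 27/9 = 3
0 + H = {0, 3, 6, 9, 12, 15, 18, 21, 24}
1 + H = {1, 4, 7, 10, 13, 16, 19, 22, 25}
2 + H = {2, 5, 8, 11, 14, 17, 20, 23, 26}

Cosets: 0+H={0,3,6,9,12,15,18,21,24}; 1+H={1,4,7,10,13,16,19,22,25}; 2+H={2,5,8,11,14,17,20,23,26}


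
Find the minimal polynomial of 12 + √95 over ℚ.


Let α = 12 + √95. Then α - 12 = √95, so (α - 12)² = 95, giving α² - 24α + 49 = 0. Degree 2 and α ∉ ℚ, so this is the minimal polynomial.

Minimal polynomial: x² - 24x + 49


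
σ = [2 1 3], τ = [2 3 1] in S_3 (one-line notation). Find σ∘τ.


σ∘τ: apply τ first, then σ
1 →τ 2 →σ 1
2 →τ 3 →σ 3
3 →τ 1 →σ 2

σ∘τ = [1 3 2]


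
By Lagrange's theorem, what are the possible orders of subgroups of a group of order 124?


Lagrange's theorem: |H| divides |G|
|G| = 124
Divisors of 124: 1, 2, 4, 31, 62, 124

Possible subgroup orders: {1, 2, 4, 31, 62, 124}


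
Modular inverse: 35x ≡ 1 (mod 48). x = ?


Use the extended Euclidean algorithm to write 1 = 35·s + 48·t; then s mod 48 is the inverse.
Euclidean algorithm:
  35 = 0·48 + 35
  48 = 1·35 + 13
  35 = 2·13 + 9
  13 = 1·9 + 4
  9 = 2·4 + 1
  4 = 4·1 + 0
gcd(35,48) = 1
Back-substitution gives: 35·(11) + 48·(-8) = 1
So 35⁻¹ ≡ 11 ≡ 11 (mod 48)
Check: 35 × 11 = 385 ≡ 1 (mod 48) ✓

35⁻¹ ≡ 11 (mod 48)


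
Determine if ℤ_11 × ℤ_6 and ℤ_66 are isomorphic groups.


Comparing ℤ_11 × ℤ_6 and ℤ_66:
gcd(11,6) = 1, so ℤ_11 × ℤ_6 ≅ ℤ_66 (CRT)

Yes, ℤ_11 × ℤ_6 ≅ ℤ_66


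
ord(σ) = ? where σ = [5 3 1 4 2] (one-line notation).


Cycle decomposition: (1 5 2 3)
Cycle lengths: 4
Order = lcm(4) = 4

ord(σ) = 4


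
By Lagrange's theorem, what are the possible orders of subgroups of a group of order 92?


Lagrange's theorem: |H| divides |G|
|G| = 92
Divisors of 92: 1, 2, 4, 23, 46, 92

Possible subgroup orders: {1, 2, 4, 23, 46, 92}


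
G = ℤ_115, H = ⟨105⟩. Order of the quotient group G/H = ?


|⟨105⟩| = n / gcd(105, 115) = 115 / 5 = 23
H is normal (ℤ_115 is abelian).
|G/H| = |G| / |H| = 115 / 23 = 5

|G/H| = 5


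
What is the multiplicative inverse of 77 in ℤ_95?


Use the extended Euclidean algorithm to write 1 = 77·s + 95·t; then s mod 95 is the inverse.
Euclidean algorithm:
  77 = 0·95 + 77
  95 = 1·77 + 18
  77 = 4·18 + 5
  18 = 3·5 + 3
  5 = 1·3 + 2
  3 = 1·2 + 1
  2 = 2·1 + 0
gcd(77,95) = 1
Back-substitution gives: 77·(-37) + 95·(30) = 1
So 77⁻¹ ≡ -37 ≡ 58 (mod 95)
Check: 77 × 58 = 4466 ≡ 1 (mod 95) ✓

77⁻¹ ≡ 58 (mod 95)


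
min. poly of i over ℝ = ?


i satisfies x² + 1 = 0, irreducible over ℝ

Minimal polynomial: x² + 1


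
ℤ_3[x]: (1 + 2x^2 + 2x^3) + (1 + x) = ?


Add coefficients mod 3:
x^0: 1 + 1 = 2 (mod 3)
x^1: 0 + 1 = 1 (mod 3)
x^2: 2 + 0 = 2 (mod 3)
x^3: 2 + 0 = 2 (mod 3)
Result: 2 + x + 2x^2 + 2x^3

f + g = 2 + x + 2x^2 + 2x^3


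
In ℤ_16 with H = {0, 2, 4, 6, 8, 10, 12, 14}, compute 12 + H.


12 + H = {12 + h (mod 16) : h ∈ H}
12+0=12, 12+2=14, 12+4=0, 12+6=2, 12+8=4, 12+10=6, 12+12=8, 12+14=10
12 + H = {0, 2, 4, 6, 8, 10, 12, 14} = 0 + H

12 + H = {0, 2, 4, 6, 8, 10, 12, 14}


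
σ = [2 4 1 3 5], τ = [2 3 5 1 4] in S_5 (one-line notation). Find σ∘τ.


σ∘τ: apply τ first, then σ
1 →τ 2 →σ 4
2 →τ 3 →σ 1
3 →τ 5 →σ 5
4 →τ 1 →σ 2
5 →τ 4 →σ 3

σ∘τ = [4 1 5 2 3]


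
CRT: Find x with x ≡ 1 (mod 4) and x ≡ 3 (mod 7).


m₁ = 4, m₂ = 7, gcd = 1, so CRT applies. M = m₁·m₂ = 28
Let M₁ = M/m₁ = 7, M₂ = M/m₂ = 4
Find y₁ ≡ M₁⁻¹ (mod m₁): 7⁻¹ ≡ 3 (mod 4)
Find y₂ ≡ M₂⁻¹ (mod m₂): 4⁻¹ ≡ 2 (mod 7)
x = a₁·M₁·y₁ + a₂·M₂·y₂ = 1·7·3 + 3·4·2 = 45
Reduce mod 28: x ≡ 17
Check: 17 mod 4 = 1 ✓, 17 mod 7 = 3 ✓

x ≡ 17 (mod 28)


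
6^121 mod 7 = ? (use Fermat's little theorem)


Fermat's little theorem: if p is prime and gcd(a,p)=1, then a^(p-1) ≡ 1 (mod p)
p = 7 is prime, gcd(6,7) = 1
Reduce exponent: 121 mod 6 = 1
So 6^121 ≡ 6^1 (mod 7)
6^1 mod 7 = 6

6^121 ≡ 6 (mod 7)


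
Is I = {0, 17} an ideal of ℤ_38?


Check ideal conditions for I = {0, 17} in ℤ_38:
(1) I is an additive subgroup? No
(2) For r ∈ ℤ_38 and a ∈ I: r·a ∈ I? No  [counterexample: r=2, a=17, r·a mod 38 = 34 ∉ I]

No, I is not an ideal of ℤ_38


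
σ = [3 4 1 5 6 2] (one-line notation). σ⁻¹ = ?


To find σ⁻¹, swap domain and range:
σ(1) = 3 → σ⁻¹(3) = 1
σ(2) = 4 → σ⁻¹(4) = 2
σ(3) = 1 → σ⁻¹(1) = 3
σ(4) = 5 → σ⁻¹(5) = 4
σ(5) = 6 → σ⁻¹(6) = 5
σ(6) = 2 → σ⁻¹(2) = 6

σ⁻¹ = [3 6 1 2 4 5]


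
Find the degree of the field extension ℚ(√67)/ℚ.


√67 has minimal polynomial x² - 67 (irreducible over ℚ since 67 is squarefree)

[ℚ(√67)/ℚ] = 2


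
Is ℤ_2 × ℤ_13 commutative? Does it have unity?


Direct product ring; commutative with unity (1,1); but (1,0)·(0,1) = (0,0) gives zero divisors, so not an integral domain
Commutative: Yes
Integral domain: No
Has unity: Yes

ℤ_2 × ℤ_13: Commutative=Yes, Unity=Yes


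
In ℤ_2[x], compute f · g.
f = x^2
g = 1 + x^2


Expand and collect like terms; reduce coefficients mod 2:
x^0: 0·1 = 0 ≡ 0 (mod 2)
x^1: 0·0 + 0·1 = 0 ≡ 0 (mod 2)
x^2: 0·1 + 0·0 + 1·1 = 1 ≡ 1 (mod 2)
x^3: 0·1 + 1·0 = 0 ≡ 0 (mod 2)
x^4: 1·1 = 1 ≡ 1 (mod 2)
Result: x^2 + x^4

f · g = x^2 + x^4


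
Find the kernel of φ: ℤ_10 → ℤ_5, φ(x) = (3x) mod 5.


Kernel = preimage of identity
ker(φ) = {x ∈ ℤ_10 : 3x ≡ 0 (mod 5)}. Since 5 | 10, φ is well-defined. The kernel is the cyclic subgroup ⟨5⟩ of ℤ_10 (order 2), i.e. {0, 5}

ker(φ) = {0, 5}


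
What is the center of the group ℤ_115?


Z(G) = {g ∈ G | gx = xg for all x ∈ G}
ℤ_115 is abelian, so Z(G) = G

Z(ℤ_115) = ℤ_115


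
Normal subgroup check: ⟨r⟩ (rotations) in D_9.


H = ⟨r⟩ (rotations) in D_9
The rotation subgroup ⟨r⟩ has index 2 in D_9, so it is normal

Yes, normal subgroup
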